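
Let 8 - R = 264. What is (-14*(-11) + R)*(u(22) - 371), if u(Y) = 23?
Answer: 35496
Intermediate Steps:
R = -256 (R = 8 - 1*264 = 8 - 264 = -256)
(-14*(-11) + R)*(u(22) - 371) = (-14*(-11) - 256)*(23 - 371) = (154 - 256)*(-348) = -102*(-348) = 35496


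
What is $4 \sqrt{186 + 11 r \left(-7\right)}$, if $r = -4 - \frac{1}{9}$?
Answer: $\frac{4 \sqrt{4523}}{3} \approx 89.671$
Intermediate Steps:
$r = - \frac{37}{9}$ ($r = -4 - \frac{1}{9} = - \frac{37}{9} \approx -4.1111$)
$4 \sqrt{186 + 11 r \left(-7\right)} = 4 \sqrt{186 + 11 \left(- \frac{37}{9}\right) \left(-7\right)} = 4 \sqrt{186 - - \frac{2849}{9}} = 4 \sqrt{186 + \frac{2849}{9}} = 4 \sqrt{\frac{4523}{9}} = 4 \frac{\sqrt{4523}}{3} = \frac{4 \sqrt{4523}}{3}$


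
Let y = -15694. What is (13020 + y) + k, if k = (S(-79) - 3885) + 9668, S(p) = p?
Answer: 3030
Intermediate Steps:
k = 5704 (k = (-79 - 3885) + 9668 = -3964 + 9668 = 5704)
(13020 + y) + k = (13020 - 15694) + 5704 = -2674 + 5704 = 3030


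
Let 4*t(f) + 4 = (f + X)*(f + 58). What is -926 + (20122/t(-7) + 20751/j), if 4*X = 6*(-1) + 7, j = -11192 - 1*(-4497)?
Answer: -10820375793/9326135 ≈ -1160.2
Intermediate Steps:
j = -6695 (j = -11192 + 4497 = -6695)
X = ¼ (X = (6*(-1) + 7)/4 = (-6 + 7)/4 = (¼)*1 = ¼ ≈ 0.25000)
t(f) = -1 + (58 + f)*(¼ + f)/4 (t(f) = -1 + ((f + ¼)*(f + 58))/4 = -1 + ((¼ + f)*(58 + f))/4 = -1 + ((58 + f)*(¼ + f))/4 = -1 + (58 + f)*(¼ + f)/4)
-926 + (20122/t(-7) + 20751/j) = -926 + (20122/(21/8 + (¼)*(-7)² + (233/16)*(-7)) + 20751/(-6695)) = -926 + (20122/(21/8 + (¼)*49 - 1631/16) + 20751*(-1/6695)) = -926 + (20122/(21/8 + 49/4 - 1631/16) - 20751/6695) = -926 + (20122/(-1393/16) - 20751/6695) = -926 + (20122*(-16/1393) - 20751/6695) = -926 + (-321952/1393 - 20751/6695) = -926 - 2184374783/9326135 = -10820375793/9326135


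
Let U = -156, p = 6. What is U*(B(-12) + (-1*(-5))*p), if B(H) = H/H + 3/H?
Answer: -4797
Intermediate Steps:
B(H) = 1 + 3/H
U*(B(-12) + (-1*(-5))*p) = -156*((3 - 12)/(-12) - 1*(-5)*6) = -156*(-1/12*(-9) + 5*6) = -156*(3/4 + 30) = -156*123/4 = -4797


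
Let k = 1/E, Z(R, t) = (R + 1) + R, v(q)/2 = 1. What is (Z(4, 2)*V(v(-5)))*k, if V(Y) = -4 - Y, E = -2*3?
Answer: 9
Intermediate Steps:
E = -6
v(q) = 2 (v(q) = 2*1 = 2)
Z(R, t) = 1 + 2*R (Z(R, t) = (1 + R) + R = 1 + 2*R)
k = -⅙ (k = 1/(-6) = -⅙ ≈ -0.16667)
(Z(4, 2)*V(v(-5)))*k = ((1 + 2*4)*(-4 - 1*2))*(-⅙) = ((1 + 8)*(-4 - 2))*(-⅙) = (9*(-6))*(-⅙) = -54*(-⅙) = 9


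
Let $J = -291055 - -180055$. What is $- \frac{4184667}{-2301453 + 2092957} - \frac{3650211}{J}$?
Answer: $\frac{51064684569}{964294000} \approx 52.956$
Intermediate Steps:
$J = -111000$ ($J = -291055 + 180055 = -111000$)
$- \frac{4184667}{-2301453 + 2092957} - \frac{3650211}{J} = - \frac{4184667}{-2301453 + 2092957} - \frac{3650211}{-111000} = - \frac{4184667}{-208496} - - \frac{1216737}{37000} = \left(-4184667\right) \left(- \frac{1}{208496}\right) + \frac{1216737}{37000} = \frac{4184667}{208496} + \frac{1216737}{37000} = \frac{51064684569}{964294000}$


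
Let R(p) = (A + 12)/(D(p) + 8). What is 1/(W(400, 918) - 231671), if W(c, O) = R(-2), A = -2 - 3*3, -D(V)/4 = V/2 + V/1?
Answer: -20/4633419 ≈ -4.3165e-6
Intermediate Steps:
D(V) = -6*V (D(V) = -4*(V/2 + V/1) = -4*(V*(½) + V*1) = -4*(V/2 + V) = -6*V)
A = -11 (A = -2 - 9 = -11)
R(p) = 1/(8 - 6*p) (R(p) = (-11 + 12)/(-6*p + 8) = 1/(8 - 6*p))
W(c, O) = 1/20 (W(c, O) = -1/(-8 + 6*(-2)) = -1/(-8 - 12) = -1/(-20) = -1*(-1/20) = 1/20)
1/(W(400, 918) - 231671) = 1/(1/20 - 231671) = 1/(-4633419/20) = -20/4633419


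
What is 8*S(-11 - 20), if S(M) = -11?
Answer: -88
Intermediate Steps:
8*S(-11 - 20) = 8*(-11) = -88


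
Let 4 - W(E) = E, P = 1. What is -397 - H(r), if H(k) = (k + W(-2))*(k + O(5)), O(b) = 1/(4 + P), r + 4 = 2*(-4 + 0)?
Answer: -2339/5 ≈ -467.80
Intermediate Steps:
r = -12 (r = -4 + 2*(-4 + 0) = -4 + 2*(-4) = -4 - 8 = -12)
O(b) = ⅕ (O(b) = 1/(4 + 1) = 1/5 = ⅕)
W(E) = 4 - E
H(k) = (6 + k)*(⅕ + k) (H(k) = (k + (4 - 1*(-2)))*(k + ⅕) = (k + (4 + 2))*(⅕ + k) = (k + 6)*(⅕ + k) = (6 + k)*(⅕ + k))
-397 - H(r) = -397 - (6/5 + (-12)² + (31/5)*(-12)) = -397 - (6/5 + 144 - 372/5) = -397 - 1*354/5 = -397 - 354/5 = -2339/5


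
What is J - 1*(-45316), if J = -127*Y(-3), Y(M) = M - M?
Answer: 45316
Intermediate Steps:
Y(M) = 0
J = 0 (J = -127*0 = 0)
J - 1*(-45316) = 0 - 1*(-45316) = 0 + 45316 = 45316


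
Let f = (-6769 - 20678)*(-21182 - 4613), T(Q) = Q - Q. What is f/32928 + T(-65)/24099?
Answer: 4816295/224 ≈ 21501.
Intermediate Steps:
T(Q) = 0
f = 707995365 (f = -27447*(-25795) = 707995365)
f/32928 + T(-65)/24099 = 707995365/32928 + 0/24099 = 707995365*(1/32928) + 0*(1/24099) = 4816295/224 + 0 = 4816295/224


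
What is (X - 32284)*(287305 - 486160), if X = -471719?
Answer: 100223516565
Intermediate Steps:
(X - 32284)*(287305 - 486160) = (-471719 - 32284)*(287305 - 486160) = -504003*(-198855) = 100223516565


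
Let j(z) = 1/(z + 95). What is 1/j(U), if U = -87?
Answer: 8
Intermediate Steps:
j(z) = 1/(95 + z)
1/j(U) = 1/(1/(95 - 87)) = 1/(1/8) = 8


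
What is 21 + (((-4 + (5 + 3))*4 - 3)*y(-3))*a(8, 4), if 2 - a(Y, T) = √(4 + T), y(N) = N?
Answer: -57 + 78*√2 ≈ 53.309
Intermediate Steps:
a(Y, T) = 2 - √(4 + T)
21 + (((-4 + (5 + 3))*4 - 3)*y(-3))*a(8, 4) = 21 + (((-4 + (5 + 3))*4 - 3)*(-3))*(2 - √(4 + 4)) = 21 + (((-4 + 8)*4 - 3)*(-3))*(2 - √8) = 21 + ((4*4 - 3)*(-3))*(2 - 2*√2) = 21 + ((16 - 3)*(-3))*(2 - 2*√2) = 21 + (13*(-3))*(2 - 2*√2) = 21 - 39*(2 - 2*√2) = 21 + (-78 + 78*√2) = -57 + 78*√2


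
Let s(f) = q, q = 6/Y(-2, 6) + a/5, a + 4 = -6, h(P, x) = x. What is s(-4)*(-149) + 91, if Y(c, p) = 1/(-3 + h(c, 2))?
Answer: 1283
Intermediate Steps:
a = -10 (a = -4 - 6 = -10)
Y(c, p) = -1 (Y(c, p) = 1/(-3 + 2) = 1/(-1) = -1)
q = -8 (q = 6/(-1) - 10/5 = 6*(-1) - 10*1/5 = -6 - 2 = -8)
s(f) = -8
s(-4)*(-149) + 91 = -8*(-149) + 91 = 1192 + 91 = 1283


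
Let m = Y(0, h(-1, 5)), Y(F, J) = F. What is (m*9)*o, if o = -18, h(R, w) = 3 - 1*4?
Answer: 0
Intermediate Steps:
h(R, w) = -1 (h(R, w) = 3 - 4 = -1)
m = 0
(m*9)*o = (0*9)*(-18) = 0*(-18) = 0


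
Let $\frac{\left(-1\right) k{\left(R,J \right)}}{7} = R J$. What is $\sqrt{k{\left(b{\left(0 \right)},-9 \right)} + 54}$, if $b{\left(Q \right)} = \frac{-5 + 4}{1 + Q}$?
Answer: $3 i \approx 3.0 i$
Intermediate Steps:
$b{\left(Q \right)} = - \frac{1}{1 + Q}$
$k{\left(R,J \right)} = - 7 J R$ ($k{\left(R,J \right)} = - 7 R J = - 7 J R$)
$\sqrt{k{\left(b{\left(0 \right)},-9 \right)} + 54} = \sqrt{\left(-7\right) \left(-9\right) \left(- \frac{1}{1 + 0}\right) + 54} = \sqrt{\left(-7\right) \left(-9\right) \left(- 1^{-1}\right) + 54} = \sqrt{\left(-7\right) \left(-9\right) \left(\left(-1\right) 1\right) + 54} = \sqrt{\left(-7\right) \left(-9\right) \left(-1\right) + 54} = \sqrt{-63 + 54} = \sqrt{-9} = 3 i$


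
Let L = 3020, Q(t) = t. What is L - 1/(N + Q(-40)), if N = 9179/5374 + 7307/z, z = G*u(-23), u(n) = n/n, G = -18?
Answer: 32443790563/10742969 ≈ 3020.0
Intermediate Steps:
u(n) = 1
z = -18 (z = -18*1 = -18)
N = -9775649/24183 (N = 9179/5374 + 7307/(-18) = 9179*(1/5374) + 7307*(-1/18) = 9179/5374 - 7307/18 = -9775649/24183 ≈ -404.24)
L - 1/(N + Q(-40)) = 3020 - 1/(-9775649/24183 - 40) = 3020 - 1/(-10742969/24183) = 3020 - 1*(-24183/10742969) = 3020 + 24183/10742969 = 32443790563/10742969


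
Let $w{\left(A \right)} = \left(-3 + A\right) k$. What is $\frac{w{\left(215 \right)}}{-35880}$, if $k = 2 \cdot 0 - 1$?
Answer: $\frac{53}{8970} \approx 0.0059086$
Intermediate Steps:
$k = -1$ ($k = 0 - 1 = -1$)
$w{\left(A \right)} = 3 - A$ ($w{\left(A \right)} = \left(-3 + A\right) \left(-1\right) = 3 - A$)
$\frac{w{\left(215 \right)}}{-35880} = \frac{3 - 215}{-35880} = \left(3 - 215\right) \left(- \frac{1}{35880}\right) = \left(-212\right) \left(- \frac{1}{35880}\right) = \frac{53}{8970}$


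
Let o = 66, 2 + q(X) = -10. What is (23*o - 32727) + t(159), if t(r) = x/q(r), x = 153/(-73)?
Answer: -9112977/292 ≈ -31209.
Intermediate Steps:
x = -153/73 (x = 153*(-1/73) = -153/73 ≈ -2.0959)
q(X) = -12 (q(X) = -2 - 10 = -12)
t(r) = 51/292 (t(r) = -153/73/(-12) = -153/73*(-1/12) = 51/292)
(23*o - 32727) + t(159) = (23*66 - 32727) + 51/292 = (1518 - 32727) + 51/292 = -31209 + 51/292 = -9112977/292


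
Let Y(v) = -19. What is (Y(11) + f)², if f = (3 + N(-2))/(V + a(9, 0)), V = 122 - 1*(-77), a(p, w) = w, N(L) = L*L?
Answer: 14243076/39601 ≈ 359.66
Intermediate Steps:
N(L) = L²
V = 199 (V = 122 + 77 = 199)
f = 7/199 (f = (3 + (-2)²)/(199 + 0) = (3 + 4)/199 = 7*(1/199) = 7/199 ≈ 0.035176)
(Y(11) + f)² = (-19 + 7/199)² = (-3774/199)² = 14243076/39601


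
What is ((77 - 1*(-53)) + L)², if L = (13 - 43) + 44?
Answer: 20736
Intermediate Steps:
L = 14 (L = -30 + 44 = 14)
((77 - 1*(-53)) + L)² = ((77 - 1*(-53)) + 14)² = ((77 + 53) + 14)² = (130 + 14)² = 144² = 20736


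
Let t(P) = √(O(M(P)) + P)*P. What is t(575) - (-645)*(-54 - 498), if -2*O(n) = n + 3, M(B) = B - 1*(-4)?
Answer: -356040 + 1150*√71 ≈ -3.4635e+5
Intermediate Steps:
M(B) = 4 + B (M(B) = B + 4 = 4 + B)
O(n) = -3/2 - n/2 (O(n) = -(n + 3)/2 = -(3 + n)/2 = -3/2 - n/2)
t(P) = P*√(-7/2 + P/2) (t(P) = √((-3/2 - (4 + P)/2) + P)*P = √((-3/2 + (-2 - P/2)) + P)*P = √((-7/2 - P/2) + P)*P = √(-7/2 + P/2)*P = P*√(-7/2 + P/2))
t(575) - (-645)*(-54 - 498) = (½)*575*√(-14 + 2*575) - (-645)*(-54 - 498) = (½)*575*√(-14 + 1150) - (-645)*(-552) = (½)*575*√1136 - 1*356040 = (½)*575*(4*√71) - 356040 = 1150*√71 - 356040 = -356040 + 1150*√71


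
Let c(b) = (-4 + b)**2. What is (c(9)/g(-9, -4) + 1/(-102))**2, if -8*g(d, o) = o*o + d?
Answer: 416445649/509796 ≈ 816.89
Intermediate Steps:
g(d, o) = -d/8 - o**2/8 (g(d, o) = -(o*o + d)/8 = -(o**2 + d)/8 = -(d + o**2)/8 = -d/8 - o**2/8)
(c(9)/g(-9, -4) + 1/(-102))**2 = ((-4 + 9)**2/(-1/8*(-9) - 1/8*(-4)**2) + 1/(-102))**2 = (5**2/(9/8 - 1/8*16) - 1/102)**2 = (25/(9/8 - 2) - 1/102)**2 = (25/(-7/8) - 1/102)**2 = (25*(-8/7) - 1/102)**2 = (-200/7 - 1/102)**2 = (-20407/714)**2 = 416445649/509796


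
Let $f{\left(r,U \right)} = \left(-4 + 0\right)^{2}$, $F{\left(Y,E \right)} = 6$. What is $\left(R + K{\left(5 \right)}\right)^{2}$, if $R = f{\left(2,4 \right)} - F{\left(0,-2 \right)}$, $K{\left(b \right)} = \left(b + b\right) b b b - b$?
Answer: $1575025$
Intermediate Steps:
$f{\left(r,U \right)} = 16$ ($f{\left(r,U \right)} = \left(-4\right)^{2} = 16$)
$K{\left(b \right)} = - b + 2 b^{4}$ ($K{\left(b \right)} = 2 b b b b - b = 2 b^{2} b b - b = 2 b^{3} b - b = 2 b^{4} - b = - b + 2 b^{4}$)
$R = 10$ ($R = 16 - 6 = 10$)
$\left(R + K{\left(5 \right)}\right)^{2} = \left(10 + \left(\left(-1\right) 5 + 2 \cdot 5^{4}\right)\right)^{2} = \left(10 + \left(-5 + 2 \cdot 625\right)\right)^{2} = \left(10 + \left(-5 + 1250\right)\right)^{2} = \left(10 + 1245\right)^{2} = 1255^{2} = 1575025$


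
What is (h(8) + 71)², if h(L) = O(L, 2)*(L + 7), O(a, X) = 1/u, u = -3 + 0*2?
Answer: 4356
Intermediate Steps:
u = -3 (u = -3 + 0 = -3)
O(a, X) = -⅓ (O(a, X) = 1/(-3) = -⅓)
h(L) = -7/3 - L/3 (h(L) = -(L + 7)/3 = -(7 + L)/3 = -7/3 - L/3)
(h(8) + 71)² = ((-7/3 - ⅓*8) + 71)² = ((-7/3 - 8/3) + 71)² = (-5 + 71)² = 66² = 4356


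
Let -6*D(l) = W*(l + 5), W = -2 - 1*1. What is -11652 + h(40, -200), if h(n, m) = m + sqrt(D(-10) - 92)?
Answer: -11852 + 3*I*sqrt(42)/2 ≈ -11852.0 + 9.7211*I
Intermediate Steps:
W = -3 (W = -2 - 1 = -3)
D(l) = 5/2 + l/2 (D(l) = -(-1)*(l + 5)/2 = -(-1)*(5 + l)/2 = -(-15 - 3*l)/6 = 5/2 + l/2)
h(n, m) = m + 3*I*sqrt(42)/2 (h(n, m) = m + sqrt((5/2 + (1/2)*(-10)) - 92) = m + sqrt((5/2 - 5) - 92) = m + sqrt(-5/2 - 92) = m + sqrt(-189/2) = m + 3*I*sqrt(42)/2)
-11652 + h(40, -200) = -11652 + (-200 + 3*I*sqrt(42)/2) = -11852 + 3*I*sqrt(42)/2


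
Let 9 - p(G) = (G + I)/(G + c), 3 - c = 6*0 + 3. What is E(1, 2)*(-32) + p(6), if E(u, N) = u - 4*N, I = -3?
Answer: 465/2 ≈ 232.50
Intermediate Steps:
c = 0 (c = 3 - (6*0 + 3) = 3 - (0 + 3) = 3 - 1*3 = 3 - 3 = 0)
p(G) = 9 - (-3 + G)/G (p(G) = 9 - (G - 3)/(G + 0) = 9 - (-3 + G)/G)
E(1, 2)*(-32) + p(6) = (1 - 4*2)*(-32) + (8 + 3/6) = (1 - 8)*(-32) + (8 + 3*(⅙)) = -7*(-32) + (8 + ½) = 224 + 17/2 = 465/2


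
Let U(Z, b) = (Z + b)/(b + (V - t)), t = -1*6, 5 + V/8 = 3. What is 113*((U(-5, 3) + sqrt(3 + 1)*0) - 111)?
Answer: -87575/7 ≈ -12511.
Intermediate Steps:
V = -16 (V = -40 + 8*3 = -40 + 24 = -16)
t = -6
U(Z, b) = (Z + b)/(-10 + b) (U(Z, b) = (Z + b)/(b + (-16 - 1*(-6))) = (Z + b)/(b + (-16 + 6)) = (Z + b)/(b - 10) = (Z + b)/(-10 + b))
113*((U(-5, 3) + sqrt(3 + 1)*0) - 111) = 113*(((-5 + 3)/(-10 + 3) + sqrt(3 + 1)*0) - 111) = 113*((-2/(-7) + sqrt(4)*0) - 111) = 113*((-1/7*(-2) + 2*0) - 111) = 113*((2/7 + 0) - 111) = 113*(2/7 - 111) = 113*(-775/7) = -87575/7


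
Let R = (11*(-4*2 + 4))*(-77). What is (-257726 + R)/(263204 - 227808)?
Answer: -127169/17698 ≈ -7.1855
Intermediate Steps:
R = 3388 (R = (11*(-8 + 4))*(-77) = (11*(-4))*(-77) = -44*(-77) = 3388)
(-257726 + R)/(263204 - 227808) = (-257726 + 3388)/(263204 - 227808) = -254338/35396 = -254338*1/35396 = -127169/17698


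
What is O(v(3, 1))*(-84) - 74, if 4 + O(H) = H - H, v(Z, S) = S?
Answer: 262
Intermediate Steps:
O(H) = -4 (O(H) = -4 + (H - H) = -4 + 0 = -4)
O(v(3, 1))*(-84) - 74 = -4*(-84) - 74 = 336 - 74 = 262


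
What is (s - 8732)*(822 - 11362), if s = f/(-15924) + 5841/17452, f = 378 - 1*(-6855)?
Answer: 532864046821390/5789701 ≈ 9.2036e+7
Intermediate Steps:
f = 7233 (f = 378 + 6855 = 7233)
s = -1384093/11579402 (s = 7233/(-15924) + 5841/17452 = 7233*(-1/15924) + 5841*(1/17452) = -2411/5308 + 5841/17452 = -1384093/11579402 ≈ -0.11953)
(s - 8732)*(822 - 11362) = (-1384093/11579402 - 8732)*(822 - 11362) = -101112722357/11579402*(-10540) = 532864046821390/5789701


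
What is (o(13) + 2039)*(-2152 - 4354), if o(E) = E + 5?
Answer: -13382842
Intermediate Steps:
o(E) = 5 + E
(o(13) + 2039)*(-2152 - 4354) = ((5 + 13) + 2039)*(-2152 - 4354) = (18 + 2039)*(-6506) = 2057*(-6506) = -13382842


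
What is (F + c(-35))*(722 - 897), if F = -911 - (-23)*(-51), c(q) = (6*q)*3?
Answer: 474950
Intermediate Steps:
c(q) = 18*q
F = -2084 (F = -911 - 1*1173 = -911 - 1173 = -2084)
(F + c(-35))*(722 - 897) = (-2084 + 18*(-35))*(722 - 897) = (-2084 - 630)*(-175) = -2714*(-175) = 474950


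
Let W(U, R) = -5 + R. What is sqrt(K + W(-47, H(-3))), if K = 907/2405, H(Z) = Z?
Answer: 3*I*sqrt(4898985)/2405 ≈ 2.761*I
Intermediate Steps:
K = 907/2405 (K = 907*(1/2405) = 907/2405 ≈ 0.37713)
sqrt(K + W(-47, H(-3))) = sqrt(907/2405 + (-5 - 3)) = sqrt(907/2405 - 8) = sqrt(-18333/2405) = 3*I*sqrt(4898985)/2405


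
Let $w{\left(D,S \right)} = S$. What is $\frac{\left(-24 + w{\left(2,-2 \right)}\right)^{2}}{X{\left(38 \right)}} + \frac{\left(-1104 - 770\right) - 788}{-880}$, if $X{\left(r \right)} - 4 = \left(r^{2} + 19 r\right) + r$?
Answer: $\frac{4597}{1380} \approx 3.3312$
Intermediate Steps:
$X{\left(r \right)} = 4 + r^{2} + 20 r$ ($X{\left(r \right)} = 4 + \left(\left(r^{2} + 19 r\right) + r\right) = 4 + \left(r^{2} + 20 r\right) = 4 + r^{2} + 20 r$)
$\frac{\left(-24 + w{\left(2,-2 \right)}\right)^{2}}{X{\left(38 \right)}} + \frac{\left(-1104 - 770\right) - 788}{-880} = \frac{\left(-24 - 2\right)^{2}}{4 + 38^{2} + 20 \cdot 38} + \frac{\left(-1104 - 770\right) - 788}{-880} = \frac{\left(-26\right)^{2}}{4 + 1444 + 760} + \left(-1874 - 788\right) \left(- \frac{1}{880}\right) = \frac{676}{2208} - - \frac{121}{40} = 676 \cdot \frac{1}{2208} + \frac{121}{40} = \frac{169}{552} + \frac{121}{40} = \frac{4597}{1380}$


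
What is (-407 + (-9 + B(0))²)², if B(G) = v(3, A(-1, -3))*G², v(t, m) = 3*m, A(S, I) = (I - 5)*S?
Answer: 106276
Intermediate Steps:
A(S, I) = S*(-5 + I) (A(S, I) = (-5 + I)*S = S*(-5 + I))
B(G) = 24*G² (B(G) = (3*(-(-5 - 3)))*G² = (3*(-1*(-8)))*G² = (3*8)*G² = 24*G²)
(-407 + (-9 + B(0))²)² = (-407 + (-9 + 24*0²)²)² = (-407 + (-9 + 24*0)²)² = (-407 + (-9 + 0)²)² = (-407 + (-9)²)² = (-407 + 81)² = (-326)² = 106276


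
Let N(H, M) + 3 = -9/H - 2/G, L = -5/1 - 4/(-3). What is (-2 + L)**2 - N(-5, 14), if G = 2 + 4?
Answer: 1514/45 ≈ 33.644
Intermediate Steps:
G = 6
L = -11/3 (L = -5*1 - 4*(-1/3) = -5 + 4/3 = -11/3 ≈ -3.6667)
N(H, M) = -10/3 - 9/H (N(H, M) = -3 + (-9/H - 2/6) = -3 + (-9/H - 2*1/6) = -3 + (-9/H - 1/3) = -3 + (-1/3 - 9/H) = -10/3 - 9/H)
(-2 + L)**2 - N(-5, 14) = (-2 - 11/3)**2 - (-10/3 - 9/(-5)) = (-17/3)**2 - (-10/3 - 9*(-1/5)) = 289/9 - (-10/3 + 9/5) = 289/9 - 1*(-23/15) = 289/9 + 23/15 = 1514/45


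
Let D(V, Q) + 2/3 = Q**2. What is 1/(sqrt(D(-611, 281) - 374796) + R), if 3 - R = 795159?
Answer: -2385468/1896820080515 - I*sqrt(2662521)/1896820080515 ≈ -1.2576e-6 - 8.6024e-10*I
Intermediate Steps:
R = -795156 (R = 3 - 1*795159 = 3 - 795159 = -795156)
D(V, Q) = -2/3 + Q**2
1/(sqrt(D(-611, 281) - 374796) + R) = 1/(sqrt((-2/3 + 281**2) - 374796) - 795156) = 1/(sqrt((-2/3 + 78961) - 374796) - 795156) = 1/(sqrt(236881/3 - 374796) - 795156) = 1/(sqrt(-887507/3) - 795156) = 1/(I*sqrt(2662521)/3 - 795156) = 1/(-795156 + I*sqrt(2662521)/3)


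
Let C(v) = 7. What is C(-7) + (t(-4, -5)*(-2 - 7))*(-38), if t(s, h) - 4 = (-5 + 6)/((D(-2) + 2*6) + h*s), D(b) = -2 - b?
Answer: 22171/16 ≈ 1385.7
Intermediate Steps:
t(s, h) = 4 + 1/(12 + h*s) (t(s, h) = 4 + (-5 + 6)/(((-2 - 1*(-2)) + 2*6) + h*s) = 4 + 1/(((-2 + 2) + 12) + h*s) = 4 + 1/((0 + 12) + h*s) = 4 + 1/(12 + h*s))
C(-7) + (t(-4, -5)*(-2 - 7))*(-38) = 7 + (((49 + 4*(-5)*(-4))/(12 - 5*(-4)))*(-2 - 7))*(-38) = 7 + (((49 + 80)/(12 + 20))*(-9))*(-38) = 7 + ((129/32)*(-9))*(-38) = 7 - 1161/32*(-38) = 7 + 22059/16 = 22171/16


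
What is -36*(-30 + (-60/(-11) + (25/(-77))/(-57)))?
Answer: 1292460/1463 ≈ 883.43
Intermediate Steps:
-36*(-30 + (-60/(-11) + (25/(-77))/(-57))) = -36*(-30 + (-60*(-1/11) + (25*(-1/77))*(-1/57))) = -36*(-30 + (60/11 - 25/77*(-1/57))) = -36*(-30 + (60/11 + 25/4389)) = -36*(-30 + 23965/4389) = -36*(-107705/4389) = 1292460/1463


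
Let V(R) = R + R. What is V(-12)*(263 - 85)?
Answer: -4272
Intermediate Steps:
V(R) = 2*R
V(-12)*(263 - 85) = (2*(-12))*(263 - 85) = -24*178 = -4272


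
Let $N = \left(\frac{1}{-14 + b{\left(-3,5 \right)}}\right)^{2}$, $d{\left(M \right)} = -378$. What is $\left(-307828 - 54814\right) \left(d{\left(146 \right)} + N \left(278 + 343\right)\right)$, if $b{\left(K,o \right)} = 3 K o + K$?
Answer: $\frac{263352614931}{1922} \approx 1.3702 \cdot 10^{8}$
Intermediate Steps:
$b{\left(K,o \right)} = K + 3 K o$ ($b{\left(K,o \right)} = 3 K o + K = K + 3 K o$)
$N = \frac{1}{3844}$ ($N = \left(\frac{1}{-14 - 3 \left(1 + 3 \cdot 5\right)}\right)^{2} = \left(\frac{1}{-14 - 3 \left(1 + 15\right)}\right)^{2} = \left(\frac{1}{-14 - 48}\right)^{2} = \left(\frac{1}{-62}\right)^{2} = \left(- \frac{1}{62}\right)^{2} = \frac{1}{3844} \approx 0.00026015$)
$\left(-307828 - 54814\right) \left(d{\left(146 \right)} + N \left(278 + 343\right)\right) = \left(-307828 - 54814\right) \left(-378 + \frac{278 + 343}{3844}\right) = - 362642 \left(-378 + \frac{1}{3844} \cdot 621\right) = - 362642 \left(-378 + \frac{621}{3844}\right) = \left(-362642\right) \left(- \frac{1452411}{3844}\right) = \frac{263352614931}{1922}$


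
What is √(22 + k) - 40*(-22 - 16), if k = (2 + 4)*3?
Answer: 1520 + 2*√10 ≈ 1526.3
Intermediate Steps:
k = 18 (k = 6*3 = 18)
√(22 + k) - 40*(-22 - 16) = √(22 + 18) - 40*(-22 - 16) = √40 - 40*(-38) = 2*√10 + 1520 = 1520 + 2*√10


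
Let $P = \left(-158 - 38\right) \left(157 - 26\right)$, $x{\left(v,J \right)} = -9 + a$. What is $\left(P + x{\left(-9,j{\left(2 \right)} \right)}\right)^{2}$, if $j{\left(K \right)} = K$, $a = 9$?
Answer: $659256976$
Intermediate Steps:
$x{\left(v,J \right)} = 0$ ($x{\left(v,J \right)} = -9 + 9 = 0$)
$P = -25676$ ($P = \left(-196\right) 131 = -25676$)
$\left(P + x{\left(-9,j{\left(2 \right)} \right)}\right)^{2} = \left(-25676 + 0\right)^{2} = \left(-25676\right)^{2} = 659256976$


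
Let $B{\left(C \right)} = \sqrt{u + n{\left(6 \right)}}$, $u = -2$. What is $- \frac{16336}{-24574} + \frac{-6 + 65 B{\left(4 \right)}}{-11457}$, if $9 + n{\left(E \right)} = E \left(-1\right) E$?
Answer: $\frac{31218166}{46924053} - \frac{65 i \sqrt{47}}{11457} \approx 0.66529 - 0.038895 i$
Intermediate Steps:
$n{\left(E \right)} = -9 - E^{2}$ ($n{\left(E \right)} = -9 + E \left(-1\right) E = -9 + - E E = -9 - E^{2}$)
$B{\left(C \right)} = i \sqrt{47}$ ($B{\left(C \right)} = \sqrt{-2 - 45} = \sqrt{-47} = i \sqrt{47}$)
$- \frac{16336}{-24574} + \frac{-6 + 65 B{\left(4 \right)}}{-11457} = - \frac{16336}{-24574} + \frac{-6 + 65 i \sqrt{47}}{-11457} = \left(-16336\right) \left(- \frac{1}{24574}\right) + \left(-6 + 65 i \sqrt{47}\right) \left(- \frac{1}{11457}\right) = \frac{8168}{12287} + \left(\frac{2}{3819} - \frac{65 i \sqrt{47}}{11457}\right) = \frac{31218166}{46924053} - \frac{65 i \sqrt{47}}{11457}$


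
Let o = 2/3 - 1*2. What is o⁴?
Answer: 256/81 ≈ 3.1605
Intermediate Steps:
o = -4/3 (o = 2*(⅓) - 2 = ⅔ - 2 = -4/3 ≈ -1.3333)
o⁴ = (-4/3)⁴ = 256/81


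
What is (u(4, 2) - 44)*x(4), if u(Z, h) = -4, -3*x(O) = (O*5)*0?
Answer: 0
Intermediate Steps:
x(O) = 0 (x(O) = -O*5*0/3 = -5*O*0/3 = -⅓*0 = 0)
(u(4, 2) - 44)*x(4) = (-4 - 44)*0 = -48*0 = 0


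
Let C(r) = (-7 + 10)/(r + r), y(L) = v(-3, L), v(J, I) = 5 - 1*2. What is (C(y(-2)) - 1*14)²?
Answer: 729/4 ≈ 182.25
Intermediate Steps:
v(J, I) = 3 (v(J, I) = 5 - 2 = 3)
y(L) = 3
C(r) = 3/(2*r) (C(r) = 3/((2*r)) = 3*(1/(2*r)) = 3/(2*r))
(C(y(-2)) - 1*14)² = ((3/2)/3 - 1*14)² = ((3/2)*(⅓) - 14)² = (½ - 14)² = (-27/2)² = 729/4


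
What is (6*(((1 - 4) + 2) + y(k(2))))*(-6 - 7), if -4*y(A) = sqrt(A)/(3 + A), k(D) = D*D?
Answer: 585/7 ≈ 83.571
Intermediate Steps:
k(D) = D**2
y(A) = -sqrt(A)/(4*(3 + A))
(6*(((1 - 4) + 2) + y(k(2))))*(-6 - 7) = (6*(((1 - 4) + 2) - sqrt(2**2)/(12 + 4*2**2)))*(-6 - 7) = (6*((-3 + 2) - sqrt(4)/(12 + 4*4)))*(-13) = (6*(-1 - 1*2/(12 + 16)))*(-13) = (6*(-1 - 1*2/28))*(-13) = (6*(-1 - 1*2*1/28))*(-13) = (6*(-1 - 1/14))*(-13) = (6*(-15/14))*(-13) = -45/7*(-13) = 585/7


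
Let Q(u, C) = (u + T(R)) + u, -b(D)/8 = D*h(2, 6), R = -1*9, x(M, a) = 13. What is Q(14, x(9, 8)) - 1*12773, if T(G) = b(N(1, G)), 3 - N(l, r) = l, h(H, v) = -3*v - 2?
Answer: -12425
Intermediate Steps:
h(H, v) = -2 - 3*v
N(l, r) = 3 - l
R = -9
b(D) = 160*D (b(D) = -8*D*(-2 - 3*6) = -8*D*(-2 - 18) = -8*D*(-20) = -(-160)*D = 160*D)
T(G) = 320 (T(G) = 160*(3 - 1*1) = 160*(3 - 1) = 160*2 = 320)
Q(u, C) = 320 + 2*u (Q(u, C) = (u + 320) + u = (320 + u) + u = 320 + 2*u)
Q(14, x(9, 8)) - 1*12773 = (320 + 2*14) - 1*12773 = (320 + 28) - 12773 = 348 - 12773 = -12425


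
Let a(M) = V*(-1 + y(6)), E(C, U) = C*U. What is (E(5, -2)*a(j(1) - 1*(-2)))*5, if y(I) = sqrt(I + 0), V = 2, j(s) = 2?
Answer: 100 - 100*sqrt(6) ≈ -144.95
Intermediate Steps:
y(I) = sqrt(I)
a(M) = -2 + 2*sqrt(6) (a(M) = 2*(-1 + sqrt(6)) = -2 + 2*sqrt(6))
(E(5, -2)*a(j(1) - 1*(-2)))*5 = ((5*(-2))*(-2 + 2*sqrt(6)))*5 = -10*(-2 + 2*sqrt(6))*5 = (20 - 20*sqrt(6))*5 = 100 - 100*sqrt(6)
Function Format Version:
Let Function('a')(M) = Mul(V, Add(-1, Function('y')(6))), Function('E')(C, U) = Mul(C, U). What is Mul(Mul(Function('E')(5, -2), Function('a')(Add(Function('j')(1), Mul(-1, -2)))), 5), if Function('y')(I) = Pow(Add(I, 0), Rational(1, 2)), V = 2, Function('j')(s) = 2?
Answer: Add(100, Mul(-100, Pow(6, Rational(1, 2)))) ≈ -144.95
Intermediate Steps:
Function('y')(I) = Pow(I, Rational(1, 2))
Function('a')(M) = Add(-2, Mul(2, Pow(6, Rational(1, 2)))) (Function('a')(M) = Mul(2, Add(-1, Pow(6, Rational(1, 2)))) = Add(-2, Mul(2, Pow(6, Rational(1, 2)))))
Mul(Mul(Function('E')(5, -2), Function('a')(Add(Function('j')(1), Mul(-1, -2)))), 5) = Mul(Mul(Mul(5, -2), Add(-2, Mul(2, Pow(6, Rational(1, 2))))), 5) = Mul(Mul(-10, Add(-2, Mul(2, Pow(6, Rational(1, 2))))), 5) = Mul(Add(20, Mul(-20, Pow(6, Rational(1, 2)))), 5) = Add(100, Mul(-100, Pow(6, Rational(1, 2))))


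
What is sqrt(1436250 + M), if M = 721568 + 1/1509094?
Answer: sqrt(4914138544030044942)/1509094 ≈ 1469.0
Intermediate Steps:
M = 1088913939393/1509094 (M = 721568 + 1/1509094 = 1088913939393/1509094 ≈ 7.2157e+5)
sqrt(1436250 + M) = sqrt(1436250 + 1088913939393/1509094) = sqrt(3256350196893/1509094) = sqrt(4914138544030044942)/1509094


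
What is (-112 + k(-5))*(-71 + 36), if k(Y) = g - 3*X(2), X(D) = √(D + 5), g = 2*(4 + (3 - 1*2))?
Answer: 3570 + 105*√7 ≈ 3847.8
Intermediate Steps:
g = 10 (g = 2*(4 + (3 - 2)) = 2*(4 + 1) = 2*5 = 10)
X(D) = √(5 + D)
k(Y) = 10 - 3*√7 (k(Y) = 10 - 3*√(5 + 2) = 10 - 3*√7)
(-112 + k(-5))*(-71 + 36) = (-112 + (10 - 3*√7))*(-71 + 36) = (-102 - 3*√7)*(-35) = 3570 + 105*√7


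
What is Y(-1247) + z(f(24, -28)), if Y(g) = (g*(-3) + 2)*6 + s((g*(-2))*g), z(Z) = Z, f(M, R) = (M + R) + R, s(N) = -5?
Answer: 22421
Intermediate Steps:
f(M, R) = M + 2*R
Y(g) = 7 - 18*g (Y(g) = (g*(-3) + 2)*6 - 5 = (-3*g + 2)*6 - 5 = (2 - 3*g)*6 - 5 = (12 - 18*g) - 5 = 7 - 18*g)
Y(-1247) + z(f(24, -28)) = (7 - 18*(-1247)) + (24 + 2*(-28)) = (7 + 22446) + (24 - 56) = 22453 - 32 = 22421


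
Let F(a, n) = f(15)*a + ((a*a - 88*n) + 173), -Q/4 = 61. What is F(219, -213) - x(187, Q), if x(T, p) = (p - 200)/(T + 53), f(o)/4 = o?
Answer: 1600397/20 ≈ 80020.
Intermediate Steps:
Q = -244 (Q = -4*61 = -244)
f(o) = 4*o
x(T, p) = (-200 + p)/(53 + T)
F(a, n) = 173 + a² - 88*n + 60*a (F(a, n) = (4*15)*a + ((a*a - 88*n) + 173) = 60*a + ((a² - 88*n) + 173) = 60*a + (173 + a² - 88*n) = 173 + a² - 88*n + 60*a)
F(219, -213) - x(187, Q) = (173 + 219² - 88*(-213) + 60*219) - (-200 - 244)/(53 + 187) = (173 + 47961 + 18744 + 13140) - (-444)/240 = 80018 - (-444)/240 = 80018 - 1*(-37/20) = 80018 + 37/20 = 1600397/20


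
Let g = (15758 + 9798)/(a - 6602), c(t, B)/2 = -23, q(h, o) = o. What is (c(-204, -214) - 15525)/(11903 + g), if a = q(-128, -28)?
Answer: -2244255/1715029 ≈ -1.3086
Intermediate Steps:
a = -28
c(t, B) = -46 (c(t, B) = 2*(-23) = -46)
g = -12778/3315 (g = (15758 + 9798)/(-28 - 6602) = 25556/(-6630) = 25556*(-1/6630) = -12778/3315 ≈ -3.8546)
(c(-204, -214) - 15525)/(11903 + g) = (-46 - 15525)/(11903 - 12778/3315) = -15571/39445667/3315 = -15571*3315/39445667 = -2244255/1715029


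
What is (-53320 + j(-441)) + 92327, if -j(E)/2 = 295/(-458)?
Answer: 8932898/229 ≈ 39008.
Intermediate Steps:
j(E) = 295/229 (j(E) = -590/(-458) = -590*(-1)/458 = -2*(-295/458) = 295/229)
(-53320 + j(-441)) + 92327 = (-53320 + 295/229) + 92327 = -12209985/229 + 92327 = 8932898/229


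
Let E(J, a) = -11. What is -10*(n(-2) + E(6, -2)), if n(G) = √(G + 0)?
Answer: 110 - 10*I*√2 ≈ 110.0 - 14.142*I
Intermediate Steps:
n(G) = √G
-10*(n(-2) + E(6, -2)) = -10*(√(-2) - 11) = -10*(I*√2 - 11) = -10*(-11 + I*√2) = 110 - 10*I*√2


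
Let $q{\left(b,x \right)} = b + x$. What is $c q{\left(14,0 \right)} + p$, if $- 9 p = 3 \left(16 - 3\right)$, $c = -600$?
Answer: $- \frac{25213}{3} \approx -8404.3$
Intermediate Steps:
$p = - \frac{13}{3}$ ($p = - \frac{3 \left(16 - 3\right)}{9} = - \frac{3 \cdot 13}{9} = \left(- \frac{1}{9}\right) 39 = - \frac{13}{3} \approx -4.3333$)
$c q{\left(14,0 \right)} + p = - 600 \left(14 + 0\right) - \frac{13}{3} = \left(-600\right) 14 - \frac{13}{3} = -8400 - \frac{13}{3} = - \frac{25213}{3}$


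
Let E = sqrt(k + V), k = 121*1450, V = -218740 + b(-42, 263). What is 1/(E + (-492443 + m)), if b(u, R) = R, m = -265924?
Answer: -758367/575120549716 - I*sqrt(43027)/575120549716 ≈ -1.3186e-6 - 3.6067e-10*I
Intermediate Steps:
V = -218477 (V = -218740 + 263 = -218477)
k = 175450
E = I*sqrt(43027) (E = sqrt(175450 - 218477) = sqrt(-43027) = I*sqrt(43027) ≈ 207.43*I)
1/(E + (-492443 + m)) = 1/(I*sqrt(43027) + (-492443 - 265924)) = 1/(I*sqrt(43027) - 758367) = 1/(-758367 + I*sqrt(43027))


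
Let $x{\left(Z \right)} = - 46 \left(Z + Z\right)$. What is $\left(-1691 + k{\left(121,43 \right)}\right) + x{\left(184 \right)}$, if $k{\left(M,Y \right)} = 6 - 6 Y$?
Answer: $-18871$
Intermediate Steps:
$x{\left(Z \right)} = - 92 Z$ ($x{\left(Z \right)} = - 46 \cdot 2 Z = - 92 Z$)
$\left(-1691 + k{\left(121,43 \right)}\right) + x{\left(184 \right)} = \left(-1691 + \left(6 - 258\right)\right) - 16928 = \left(-1691 - 252\right) - 16928 = -1943 - 16928 = -18871$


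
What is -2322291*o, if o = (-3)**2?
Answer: -20900619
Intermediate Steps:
o = 9
-2322291*o = -2322291*9 = -20900619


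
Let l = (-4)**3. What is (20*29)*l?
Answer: -37120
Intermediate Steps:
l = -64
(20*29)*l = (20*29)*(-64) = 580*(-64) = -37120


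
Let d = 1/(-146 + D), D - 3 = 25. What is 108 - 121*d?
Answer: 12865/118 ≈ 109.03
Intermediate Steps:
D = 28 (D = 3 + 25 = 28)
d = -1/118 (d = 1/(-146 + 28) = 1/(-118) = -1/118 ≈ -0.0084746)
108 - 121*d = 108 - 121*(-1/118) = 108 + 121/118 = 12865/118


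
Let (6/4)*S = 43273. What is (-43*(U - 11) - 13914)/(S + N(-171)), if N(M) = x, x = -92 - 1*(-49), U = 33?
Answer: -44580/86417 ≈ -0.51587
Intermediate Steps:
x = -43 (x = -92 + 49 = -43)
S = 86546/3 (S = (⅔)*43273 = 86546/3 ≈ 28849.)
N(M) = -43
(-43*(U - 11) - 13914)/(S + N(-171)) = (-43*(33 - 11) - 13914)/(86546/3 - 43) = (-43*22 - 13914)/(86417/3) = (-946 - 13914)*(3/86417) = -14860*3/86417 = -44580/86417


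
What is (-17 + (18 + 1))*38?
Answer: 76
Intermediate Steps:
(-17 + (18 + 1))*38 = (-17 + 19)*38 = 2*38 = 76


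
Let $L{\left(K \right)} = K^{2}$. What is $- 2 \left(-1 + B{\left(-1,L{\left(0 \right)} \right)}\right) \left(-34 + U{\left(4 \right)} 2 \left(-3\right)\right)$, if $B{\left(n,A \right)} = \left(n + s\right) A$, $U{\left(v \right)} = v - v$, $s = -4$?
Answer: $-68$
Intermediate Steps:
$U{\left(v \right)} = 0$
$B{\left(n,A \right)} = A \left(-4 + n\right)$ ($B{\left(n,A \right)} = \left(n - 4\right) A = \left(-4 + n\right) A = A \left(-4 + n\right)$)
$- 2 \left(-1 + B{\left(-1,L{\left(0 \right)} \right)}\right) \left(-34 + U{\left(4 \right)} 2 \left(-3\right)\right) = - 2 \left(-1 + 0^{2} \left(-4 - 1\right)\right) \left(-34 + 0 \cdot 2 \left(-3\right)\right) = - 2 \left(-1 + 0 \left(-5\right)\right) \left(-34 + 0 \left(-3\right)\right) = - 2 \left(-1 + 0\right) \left(-34 + 0\right) = \left(-2\right) \left(-1\right) \left(-34\right) = 2 \left(-34\right) = -68$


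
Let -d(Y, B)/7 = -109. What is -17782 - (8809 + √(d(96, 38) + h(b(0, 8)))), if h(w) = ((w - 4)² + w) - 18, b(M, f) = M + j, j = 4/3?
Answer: -26591 - √6781/3 ≈ -26618.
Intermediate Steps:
j = 4/3 (j = 4*(⅓) = 4/3 ≈ 1.3333)
d(Y, B) = 763 (d(Y, B) = -7*(-109) = 763)
b(M, f) = 4/3 + M (b(M, f) = M + 4/3 = 4/3 + M)
h(w) = -18 + w + (-4 + w)² (h(w) = ((-4 + w)² + w) - 18 = (w + (-4 + w)²) - 18 = -18 + w + (-4 + w)²)
-17782 - (8809 + √(d(96, 38) + h(b(0, 8)))) = -17782 - (8809 + √(763 + (-18 + (4/3 + 0) + (-4 + (4/3 + 0))²))) = -17782 - (8809 + √(763 + (-18 + 4/3 + (-4 + 4/3)²))) = -17782 - (8809 + √(763 + (-18 + 4/3 + (-8/3)²))) = -17782 - (8809 + √(763 + (-18 + 4/3 + 64/9))) = -17782 - (8809 + √(763 - 86/9)) = -17782 - (8809 + √(6781/9)) = -17782 - (8809 + √6781/3) = -17782 + (-8809 - √6781/3) = -26591 - √6781/3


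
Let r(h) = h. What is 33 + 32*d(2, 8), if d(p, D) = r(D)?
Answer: 289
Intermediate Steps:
d(p, D) = D
33 + 32*d(2, 8) = 33 + 32*8 = 33 + 256 = 289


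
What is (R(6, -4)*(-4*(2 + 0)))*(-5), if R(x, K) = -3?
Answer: -120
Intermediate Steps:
(R(6, -4)*(-4*(2 + 0)))*(-5) = -(-12)*(2 + 0)*(-5) = -(-12)*2*(-5) = -3*(-8)*(-5) = 24*(-5) = -120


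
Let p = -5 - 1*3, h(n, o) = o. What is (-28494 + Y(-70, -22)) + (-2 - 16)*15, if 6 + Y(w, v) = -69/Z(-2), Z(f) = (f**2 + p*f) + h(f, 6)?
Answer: -748089/26 ≈ -28773.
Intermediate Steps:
p = -8 (p = -5 - 3 = -8)
Z(f) = 6 + f**2 - 8*f (Z(f) = (f**2 - 8*f) + 6 = 6 + f**2 - 8*f)
Y(w, v) = -225/26 (Y(w, v) = -6 - 69/(6 + (-2)**2 - 8*(-2)) = -6 - 69/(6 + 4 + 16) = -6 - 69/26 = -225/26)
(-28494 + Y(-70, -22)) + (-2 - 16)*15 = (-28494 - 225/26) + (-2 - 16)*15 = -741069/26 - 18*15 = -741069/26 - 270 = -748089/26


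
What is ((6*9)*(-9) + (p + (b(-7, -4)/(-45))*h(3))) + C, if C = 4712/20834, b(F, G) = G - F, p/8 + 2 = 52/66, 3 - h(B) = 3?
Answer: -15483958/31251 ≈ -495.47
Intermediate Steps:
h(B) = 0 (h(B) = 3 - 1*3 = 3 - 3 = 0)
p = -320/33 (p = -16 + 8*(52/66) = -16 + 8*(52*(1/66)) = -16 + 8*(26/33) = -16 + 208/33 = -320/33 ≈ -9.6970)
C = 2356/10417 (C = 4712*(1/20834) = 2356/10417 ≈ 0.22617)
((6*9)*(-9) + (p + (b(-7, -4)/(-45))*h(3))) + C = ((6*9)*(-9) + (-320/33 + ((-4 - 1*(-7))/(-45))*0)) + 2356/10417 = (54*(-9) + (-320/33 + ((-4 + 7)*(-1/45))*0)) + 2356/10417 = (-486 + (-320/33 + (3*(-1/45))*0)) + 2356/10417 = (-486 + (-320/33 - 1/15*0)) + 2356/10417 = (-486 + (-320/33 + 0)) + 2356/10417 = (-486 - 320/33) + 2356/10417 = -16358/33 + 2356/10417 = -15483958/31251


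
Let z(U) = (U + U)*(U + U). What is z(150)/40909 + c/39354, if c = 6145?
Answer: 3793245805/1609932786 ≈ 2.3562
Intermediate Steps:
z(U) = 4*U**2 (z(U) = (2*U)*(2*U) = 4*U**2)
z(150)/40909 + c/39354 = (4*150**2)/40909 + 6145/39354 = (4*22500)*(1/40909) + 6145*(1/39354) = 90000*(1/40909) + 6145/39354 = 90000/40909 + 6145/39354 = 3793245805/1609932786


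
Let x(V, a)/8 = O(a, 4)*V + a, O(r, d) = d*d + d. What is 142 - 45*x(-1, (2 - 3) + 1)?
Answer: 7342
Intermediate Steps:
O(r, d) = d + d² (O(r, d) = d² + d = d + d²)
x(V, a) = 8*a + 160*V (x(V, a) = 8*((4*(1 + 4))*V + a) = 8*((4*5)*V + a) = 8*(20*V + a) = 8*(a + 20*V) = 8*a + 160*V)
142 - 45*x(-1, (2 - 3) + 1) = 142 - 45*(8*((2 - 3) + 1) + 160*(-1)) = 142 - 45*(8*(-1 + 1) - 160) = 142 - 45*(8*0 - 160) = 142 - 45*(0 - 160) = 142 - 45*(-160) = 142 + 7200 = 7342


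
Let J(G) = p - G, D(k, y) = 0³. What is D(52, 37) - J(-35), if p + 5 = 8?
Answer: -38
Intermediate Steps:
p = 3 (p = -5 + 8 = 3)
D(k, y) = 0
J(G) = 3 - G
D(52, 37) - J(-35) = 0 - (3 - 1*(-35)) = 0 - (3 + 35) = 0 - 1*38 = 0 - 38 = -38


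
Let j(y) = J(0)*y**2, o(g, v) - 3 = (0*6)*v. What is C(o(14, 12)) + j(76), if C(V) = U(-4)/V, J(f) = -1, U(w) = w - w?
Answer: -5776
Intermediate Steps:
U(w) = 0
o(g, v) = 3 (o(g, v) = 3 + (0*6)*v = 3 + 0*v = 3 + 0 = 3)
C(V) = 0 (C(V) = 0/V = 0)
j(y) = -y**2
C(o(14, 12)) + j(76) = 0 - 1*76**2 = 0 - 1*5776 = 0 - 5776 = -5776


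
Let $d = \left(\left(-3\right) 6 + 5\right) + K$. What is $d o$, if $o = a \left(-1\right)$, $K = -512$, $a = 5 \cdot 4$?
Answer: $10500$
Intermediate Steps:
$a = 20$
$o = -20$ ($o = 20 \left(-1\right) = -20$)
$d = -525$ ($d = \left(\left(-3\right) 6 + 5\right) - 512 = \left(-18 + 5\right) - 512 = -13 - 512 = -525$)
$d o = \left(-525\right) \left(-20\right) = 10500$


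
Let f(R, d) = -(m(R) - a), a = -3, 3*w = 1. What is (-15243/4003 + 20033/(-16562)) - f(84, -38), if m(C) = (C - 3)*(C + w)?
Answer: 34826595343/5099822 ≈ 6829.0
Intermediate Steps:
w = 1/3 (w = (1/3)*1 = 1/3 ≈ 0.33333)
m(C) = (-3 + C)*(1/3 + C) (m(C) = (C - 3)*(C + 1/3) = (-3 + C)*(1/3 + C))
f(R, d) = -2 - R**2 + 8*R/3 (f(R, d) = -((-1 + R**2 - 8*R/3) - 1*(-3)) = -((-1 + R**2 - 8*R/3) + 3) = -(2 + R**2 - 8*R/3) = -2 - R**2 + 8*R/3)
(-15243/4003 + 20033/(-16562)) - f(84, -38) = (-15243/4003 + 20033/(-16562)) - (-2 - 1*84**2 + (8/3)*84) = (-15243*1/4003 + 20033*(-1/16562)) - (-2 - 1*7056 + 224) = (-15243/4003 - 1541/1274) - (-2 - 7056 + 224) = -25588205/5099822 - 1*(-6834) = -25588205/5099822 + 6834 = 34826595343/5099822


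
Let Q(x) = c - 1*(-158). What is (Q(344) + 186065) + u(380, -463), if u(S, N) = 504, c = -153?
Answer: 186574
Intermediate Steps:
Q(x) = 5 (Q(x) = -153 - 1*(-158) = -153 + 158 = 5)
(Q(344) + 186065) + u(380, -463) = (5 + 186065) + 504 = 186070 + 504 = 186574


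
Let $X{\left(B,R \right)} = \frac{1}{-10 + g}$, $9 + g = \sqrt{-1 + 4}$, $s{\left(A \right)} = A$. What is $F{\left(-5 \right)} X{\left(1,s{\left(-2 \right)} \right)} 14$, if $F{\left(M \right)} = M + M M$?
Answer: $- \frac{2660}{179} - \frac{140 \sqrt{3}}{179} \approx -16.215$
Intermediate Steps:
$g = -9 + \sqrt{3}$ ($g = -9 + \sqrt{-1 + 4} = -9 + \sqrt{3} \approx -7.268$)
$F{\left(M \right)} = M + M^{2}$
$X{\left(B,R \right)} = \frac{1}{-19 + \sqrt{3}}$ ($X{\left(B,R \right)} = \frac{1}{-10 - \left(9 - \sqrt{3}\right)} = \frac{1}{-19 + \sqrt{3}}$)
$F{\left(-5 \right)} X{\left(1,s{\left(-2 \right)} \right)} 14 = - 5 \left(1 - 5\right) \left(- \frac{19}{358} - \frac{\sqrt{3}}{358}\right) 14 = \left(-5\right) \left(-4\right) \left(- \frac{19}{358} - \frac{\sqrt{3}}{358}\right) 14 = 20 \left(- \frac{19}{358} - \frac{\sqrt{3}}{358}\right) 14 = \left(- \frac{190}{179} - \frac{10 \sqrt{3}}{179}\right) 14 = - \frac{2660}{179} - \frac{140 \sqrt{3}}{179}$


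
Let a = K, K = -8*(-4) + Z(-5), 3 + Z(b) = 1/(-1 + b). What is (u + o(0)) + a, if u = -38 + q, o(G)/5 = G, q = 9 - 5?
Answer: -31/6 ≈ -5.1667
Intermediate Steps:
Z(b) = -3 + 1/(-1 + b)
q = 4
K = 173/6 (K = -8*(-4) + (4 - 3*(-5))/(-1 - 5) = 32 + (4 + 15)/(-6) = 32 - ⅙*19 = 32 - 19/6 = 173/6 ≈ 28.833)
a = 173/6 ≈ 28.833
o(G) = 5*G
u = -34 (u = -38 + 4 = -34)
(u + o(0)) + a = (-34 + 5*0) + 173/6 = (-34 + 0) + 173/6 = -34 + 173/6 = -31/6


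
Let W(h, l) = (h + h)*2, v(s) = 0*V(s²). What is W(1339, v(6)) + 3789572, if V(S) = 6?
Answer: 3794928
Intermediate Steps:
v(s) = 0 (v(s) = 0*6 = 0)
W(h, l) = 4*h (W(h, l) = (2*h)*2 = 4*h)
W(1339, v(6)) + 3789572 = 4*1339 + 3789572 = 5356 + 3789572 = 3794928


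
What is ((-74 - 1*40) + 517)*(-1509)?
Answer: -608127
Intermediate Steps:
((-74 - 1*40) + 517)*(-1509) = ((-74 - 40) + 517)*(-1509) = (-114 + 517)*(-1509) = 403*(-1509) = -608127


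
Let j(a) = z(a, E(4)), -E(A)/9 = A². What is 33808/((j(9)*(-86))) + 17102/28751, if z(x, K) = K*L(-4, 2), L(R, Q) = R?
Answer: -7803071/89013096 ≈ -0.087662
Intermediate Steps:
E(A) = -9*A²
z(x, K) = -4*K (z(x, K) = K*(-4) = -4*K)
j(a) = 576 (j(a) = -(-36)*4² = -(-36)*16 = -4*(-144) = 576)
33808/((j(9)*(-86))) + 17102/28751 = 33808/((576*(-86))) + 17102/28751 = 33808/(-49536) + 17102*(1/28751) = 33808*(-1/49536) + 17102/28751 = -2113/3096 + 17102/28751 = -7803071/89013096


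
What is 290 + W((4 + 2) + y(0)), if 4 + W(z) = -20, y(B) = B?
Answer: 266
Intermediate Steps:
W(z) = -24 (W(z) = -4 - 20 = -24)
290 + W((4 + 2) + y(0)) = 290 - 24 = 266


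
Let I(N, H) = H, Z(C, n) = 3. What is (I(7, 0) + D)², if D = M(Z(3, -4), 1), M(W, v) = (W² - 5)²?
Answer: 256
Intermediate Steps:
M(W, v) = (-5 + W²)²
D = 16 (D = (-5 + 3²)² = (-5 + 9)² = 4² = 16)
(I(7, 0) + D)² = (0 + 16)² = 16² = 256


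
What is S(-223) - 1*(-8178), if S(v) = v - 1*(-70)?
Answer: 8025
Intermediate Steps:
S(v) = 70 + v (S(v) = v + 70 = 70 + v)
S(-223) - 1*(-8178) = (70 - 223) - 1*(-8178) = -153 + 8178 = 8025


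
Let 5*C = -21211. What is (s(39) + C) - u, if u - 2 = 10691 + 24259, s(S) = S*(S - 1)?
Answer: -188561/5 ≈ -37712.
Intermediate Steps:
s(S) = S*(-1 + S)
u = 34952 (u = 2 + (10691 + 24259) = 2 + 34950 = 34952)
C = -21211/5 (C = (1/5)*(-21211) = -21211/5 ≈ -4242.2)
(s(39) + C) - u = (39*(-1 + 39) - 21211/5) - 1*34952 = (39*38 - 21211/5) - 34952 = (1482 - 21211/5) - 34952 = -13801/5 - 34952 = -188561/5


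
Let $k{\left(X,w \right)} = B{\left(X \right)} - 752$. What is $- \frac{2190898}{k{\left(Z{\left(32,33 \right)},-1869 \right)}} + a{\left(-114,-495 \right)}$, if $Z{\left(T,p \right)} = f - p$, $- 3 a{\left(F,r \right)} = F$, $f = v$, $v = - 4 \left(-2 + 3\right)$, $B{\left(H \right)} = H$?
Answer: $\frac{2220880}{789} \approx 2814.8$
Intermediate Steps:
$v = -4$ ($v = \left(-4\right) 1 = -4$)
$f = -4$
$a{\left(F,r \right)} = - \frac{F}{3}$
$Z{\left(T,p \right)} = -4 - p$
$k{\left(X,w \right)} = -752 + X$ ($k{\left(X,w \right)} = X - 752 = -752 + X$)
$- \frac{2190898}{k{\left(Z{\left(32,33 \right)},-1869 \right)}} + a{\left(-114,-495 \right)} = - \frac{2190898}{-752 - 37} - -38 = - \frac{2190898}{-752 - 37} + 38 = - \frac{2190898}{-789} + 38 = \left(-2190898\right) \left(- \frac{1}{789}\right) + 38 = \frac{2190898}{789} + 38 = \frac{2220880}{789}$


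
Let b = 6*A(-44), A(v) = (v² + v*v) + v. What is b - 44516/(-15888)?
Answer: 91240025/3972 ≈ 22971.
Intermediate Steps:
A(v) = v + 2*v² (A(v) = (v² + v²) + v = 2*v² + v = v + 2*v²)
b = 22968 (b = 6*(-44*(1 + 2*(-44))) = 6*(-44*(1 - 88)) = 6*(-44*(-87)) = 6*3828 = 22968)
b - 44516/(-15888) = 22968 - 44516/(-15888) = 22968 - 44516*(-1/15888) = 22968 + 11129/3972 = 91240025/3972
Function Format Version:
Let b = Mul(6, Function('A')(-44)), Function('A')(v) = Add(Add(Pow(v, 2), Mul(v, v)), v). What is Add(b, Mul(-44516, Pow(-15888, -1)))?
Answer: Rational(91240025, 3972) ≈ 22971.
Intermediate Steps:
Function('A')(v) = Add(v, Mul(2, Pow(v, 2))) (Function('A')(v) = Add(Add(Pow(v, 2), Pow(v, 2)), v) = Add(Mul(2, Pow(v, 2)), v) = Add(v, Mul(2, Pow(v, 2))))
b = 22968 (b = Mul(6, Mul(-44, Add(1, Mul(2, -44)))) = Mul(6, Mul(-44, Add(1, -88))) = Mul(6, Mul(-44, -87)) = Mul(6, 3828) = 22968)
Add(b, Mul(-44516, Pow(-15888, -1))) = Add(22968, Mul(-44516, Pow(-15888, -1))) = Add(22968, Mul(-44516, Rational(-1, 15888))) = Add(22968, Rational(11129, 3972)) = Rational(91240025, 3972)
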